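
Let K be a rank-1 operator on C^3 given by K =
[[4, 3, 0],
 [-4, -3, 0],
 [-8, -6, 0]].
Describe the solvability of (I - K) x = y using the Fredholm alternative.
(I - K) is singular (det(I - K) = 0, i.e. 1 ∈ sigma(K)). (I - K) x = y is solvable iff y ⊥ ker((I - K)^*) = span{(4, 3, 0)}, i.e. iff 4y_1 + 3y_2 = 0. When solvable, the solutions are x = y + c·(1, -1, -2), c arbitrary (ker(I - K) = span{(1, -1, -2)}, dimension 1).

K has rank 1, so it is an outer product K = u v^T: every row of K is a multiple of one row vector. Reading off the entries, u = (1, -1, -2) and v = (4, 3, 0) (row i of K equals u_i·v^T). A rank-one matrix u v^T satisfies K u = u (v·u) and kills the (2)-dimensional subspace v^⊥, so its characteristic polynomial is lambda^2 (lambda - v·u) with v·u = tr K = 1. Hence the eigenvalues of I - K are 1 (multiplicity 2) and 1 - (1) = 0, so det(I - K) = 0. (Direct check: I - K =
[[-3, -3, 0],
 [4, 4, 0],
 [8, 6, 1]]
has determinant 0.) So 1 is an eigenvalue of K and (I - K) is not invertible. The finite-dimensional Fredholm alternative says: either (I - K) is invertible, or ker(I - K) ≠ {0} and then range(I - K) = ker((I - K)^*)^⊥, with dim ker(I - K) = dim ker((I - K)^*). We are in the second case, so we need both kernels. Kernel of I - K: (I - K) u = u - u (v·u) = u - u = 0, so ker(I - K) = span{u} = span{(1, -1, -2)} (it is exactly 1-dimensional because rank(I - K) = 2). Kernel of the adjoint: K is real, so (I - K)^* = I - K^T = I - v u^T, and (I - v u^T) v = v - v (u·v) = 0; hence ker((I - K)^*) = span{v} = span{(4, 3, 0)}. Therefore (I - K) x = y is solvable iff <y, v> = 0, i.e. iff 4y_1 + 3y_2 = 0. When this holds, K y = u (v·y) = 0, so (I - K) y = y and x = y is a particular solution; the full solution set is the line x = y + c·u = y + c·(1, -1, -2), c ∈ C.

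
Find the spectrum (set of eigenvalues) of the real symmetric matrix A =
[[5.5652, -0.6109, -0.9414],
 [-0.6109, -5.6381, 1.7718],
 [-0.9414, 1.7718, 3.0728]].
sigma(A) ≈ {-6, 3, 6}

A is real symmetric, so its spectrum consists of real eigenvalues. Expanding the characteristic polynomial of the displayed matrix gives
  det(λ I - A) = p(λ) = λ^3 + (-3)λ^2 + (-36)λ + (107.9986).
Solving p(λ) = 0 yields eigenvalues ≈ -6, 3, 6. (A is shown rounded to 4 decimals, so these recover the underlying integer eigenvalues to within that precision.)
Verification: the trace of A = 3 equals the sum of eigenvalues 3, and det(A) ≈ -107.9986 matches the eigenvalue product -108.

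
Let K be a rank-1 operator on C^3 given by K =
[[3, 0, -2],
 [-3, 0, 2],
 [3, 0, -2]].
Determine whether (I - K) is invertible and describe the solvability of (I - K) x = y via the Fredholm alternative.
(I - K) is singular (det(I - K) = 0, i.e. 1 ∈ sigma(K)). (I - K) x = y is solvable iff y ⊥ ker((I - K)^*) = span{(3, 0, -2)}, i.e. iff 3y_1 - 2y_3 = 0. When solvable, the solutions are x = y + c·(1, -1, 1), c arbitrary (ker(I - K) = span{(1, -1, 1)}, dimension 1).

K has rank 1, so it is an outer product K = u v^T: every row of K is a multiple of one row vector. Reading off the entries, u = (1, -1, 1) and v = (3, 0, -2) (row i of K equals u_i·v^T). A rank-one matrix u v^T satisfies K u = u (v·u) and kills the (2)-dimensional subspace v^⊥, so its characteristic polynomial is lambda^2 (lambda - v·u) with v·u = tr K = 1. Hence the eigenvalues of I - K are 1 (multiplicity 2) and 1 - (1) = 0, so det(I - K) = 0. (Direct check: I - K =
[[-2, 0, 2],
 [3, 1, -2],
 [-3, 0, 3]]
has determinant 0.) So 1 is an eigenvalue of K and (I - K) is not invertible. The finite-dimensional Fredholm alternative says: either (I - K) is invertible, or ker(I - K) ≠ {0} and then range(I - K) = ker((I - K)^*)^⊥, with dim ker(I - K) = dim ker((I - K)^*). We are in the second case, so we need both kernels. Kernel of I - K: (I - K) u = u - u (v·u) = u - u = 0, so ker(I - K) = span{u} = span{(1, -1, 1)} (it is exactly 1-dimensional because rank(I - K) = 2). Kernel of the adjoint: K is real, so (I - K)^* = I - K^T = I - v u^T, and (I - v u^T) v = v - v (u·v) = 0; hence ker((I - K)^*) = span{v} = span{(3, 0, -2)}. Therefore (I - K) x = y is solvable iff <y, v> = 0, i.e. iff 3y_1 - 2y_3 = 0. When this holds, K y = u (v·y) = 0, so (I - K) y = y and x = y is a particular solution; the full solution set is the line x = y + c·u = y + c·(1, -1, 1), c ∈ C.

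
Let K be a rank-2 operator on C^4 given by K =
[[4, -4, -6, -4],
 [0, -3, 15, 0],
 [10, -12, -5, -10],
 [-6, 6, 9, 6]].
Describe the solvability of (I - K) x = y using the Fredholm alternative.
(I - K) is invertible (det(I - K) = 264 ≠ 0), so for every y in C^4 the equation (I - K) x = y has a unique solution.

K has rank 2 and factors as K = U V^T = u1 v1^T + u2 v2^T with u1 = (-2, 3, -3, 3), v1 = (-2, 2, 3, 2), u2 = (0, 3, 2, 0), v2 = (2, -3, 2, -2) (multiplying out reproduces the displayed K). The nonzero eigenvalues of U V^T coincide with those of the 2 x 2 matrix G = V^T U = [[v1·u1, v1·u2], [v2·u1, v2·u2]] = [[7, 12], [-25, -5]], and by the Sylvester determinant identity det(I_4 - U V^T) = det(I_2 - V^T U) = det([[-6, -12], [25, 6]]) = (-6)(6) - (-12)(25) = 264. (Direct check: I - K =
[[-3, 4, 6, 4],
 [0, 4, -15, 0],
 [-10, 12, 6, 10],
 [6, -6, -9, -5]]
has determinant 264.) The finite-dimensional Fredholm alternative says: either (I - K) is invertible, or ker(I - K) ≠ {0} and then range(I - K) = ker((I - K)^*)^⊥, with dim ker(I - K) = dim ker((I - K)^*). Since det(I - K) ≠ 0, 1 is not an eigenvalue of K and ker(I - K) = {0}, so we are in the first case: for every y there is a unique x = (I - K)^(-1) y. (Explicitly, by the Woodbury identity, (I - U V^T)^(-1) = I + U (I_2 - G)^(-1) V^T.)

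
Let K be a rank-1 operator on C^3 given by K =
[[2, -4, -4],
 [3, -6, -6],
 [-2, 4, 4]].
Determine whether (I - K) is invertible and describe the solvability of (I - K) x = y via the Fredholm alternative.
(I - K) is invertible (det(I - K) = 1 ≠ 0), so for every y in C^3 the equation (I - K) x = y has a unique solution.

K has rank 1, so it is an outer product K = u v^T: every row of K is a multiple of one row vector. Reading off the entries, u = (-2, -3, 2) and v = (-1, 2, 2) (row i of K equals u_i·v^T). A rank-one matrix u v^T satisfies K u = u (v·u) and kills the (2)-dimensional subspace v^⊥, so its characteristic polynomial is lambda^2 (lambda - v·u) with v·u = tr K = 0. Hence the eigenvalues of I - K are 1 (multiplicity 2) and 1 - (0) = 1, so det(I - K) = 1. (Direct check: I - K =
[[-1, 4, 4],
 [-3, 7, 6],
 [2, -4, -3]]
has determinant 1.) The finite-dimensional Fredholm alternative says: either (I - K) is invertible, or ker(I - K) ≠ {0} and then range(I - K) = ker((I - K)^*)^⊥, with dim ker(I - K) = dim ker((I - K)^*). Since det(I - K) ≠ 0, 1 is not an eigenvalue of K and ker(I - K) = {0}, so we are in the first case: for every y there is a unique x = (I - K)^(-1) y. Explicitly, by the Sherman–Morrison formula, (I - u v^T)^(-1) = I + u v^T/(1 - v·u), i.e. (I - K)^(-1) = I + K.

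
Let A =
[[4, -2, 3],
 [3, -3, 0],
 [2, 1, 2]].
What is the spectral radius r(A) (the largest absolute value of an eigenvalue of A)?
r(A) ≈ 5.378

The eigenvalues of A are the roots of its characteristic polynomial. With M = A (coefficients from the trace, the sum of principal 2x2 minors, and det A):
  p(λ) = det(λ I - M) = λ^3 - 3λ^2 - 10λ - 15.
No integer candidate from the rational root theorem (±divisors of 15) is a root, so the roots are irrational. The cubic discriminant is Δ = -10895 < 0, so there is one real root and a complex-conjugate pair. p(5) = -15 and p(6) = 33 have opposite signs, so a root lies in (5, 6); Newton's method refines it to λ ≈ 5.378. Dividing out (λ - (5.378)) leaves approximately λ^2 + 2.378λ + 2.7891. For λ^2 + 2.378λ + 2.7891 the discriminant is -5.5015. It is negative, so the remaining roots are the complex-conjugate pair λ ≈ -1.189 ± 1.1728i. Their product equals the constant term, so |λ|^2 ≈ 2.7891 and |λ| ≈ 1.6701.
Thus the eigenvalues (to 4 decimals) are 5.378 (modulus 5.378); -1.189 ± 1.1728i (modulus 1.6701). The spectral radius is the largest modulus: r(A) ≈ 5.378. (Cross-check: r(A) ≤ ||A||_2 ≈ 6.776; equality holds whenever A is normal, though it can also hold for some non-normal A.)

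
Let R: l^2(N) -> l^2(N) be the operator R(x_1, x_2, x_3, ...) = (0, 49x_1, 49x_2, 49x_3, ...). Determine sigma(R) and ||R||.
sigma(R) = closed disk {z in C : |z| ≤ 49}; ||R|| = 49

Note R = 49·U where U is the unit right shift (U x)_k = x_{k-1} (with x_0 := 0); so ||R|| = 49||U|| and sigma(R) = 49·sigma(U). ||R x||^2 = sum_{k≥1} |49x_k|^2 = 2401||x||^2, so ||R|| = 49 and sigma(R) ⊂ {|z| ≤ 49}. For any |lambda| < 49, the equation (R - lambda I) x = 0 forces x_1 = 0, then 49x_k = lambda x_{k+1} ⇒ x = 0, so R has no eigenvalues. But (R - lambda I) is not surjective for |lambda| < 49: solving (R - lambda I) x = e_1 would require x_n proportional to (lambda/49)^(-n), which is not in l^2. So every |lambda| < 49 lies in the residual spectrum. The boundary |lambda| = 49 is in the approximate point spectrum (the spectrum is closed). Hence sigma(R) is the closed disk of radius 49.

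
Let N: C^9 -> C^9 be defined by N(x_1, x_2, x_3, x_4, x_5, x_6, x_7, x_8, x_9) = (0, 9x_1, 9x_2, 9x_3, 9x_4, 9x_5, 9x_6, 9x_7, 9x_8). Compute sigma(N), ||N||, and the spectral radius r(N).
sigma(N) = {0}; ||N|| = 9; r(N) = 0. (N is nilpotent with N^9 = 0.)

On C^9, N is a strictly lower-triangular matrix with 9 on the subdiagonal and zeros elsewhere, so its characteristic polynomial is lambda^9 and every eigenvalue is 0: sigma(N) = {0}. For the operator norm, N e_i = 9e_{i+1} for i = 1, ..., 8 and N e_9 = 0, so the singular values of N are 9 (with multiplicity 8) and 0; hence ||N|| = 9. The spectral radius r(N) = max|lambda| = 0. Note ||N|| > r(N) — characteristic of non-normal nilpotent operators. Indeed N^9 = 0.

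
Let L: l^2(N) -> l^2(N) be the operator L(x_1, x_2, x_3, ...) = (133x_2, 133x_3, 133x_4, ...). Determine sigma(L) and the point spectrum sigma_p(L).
sigma(L) = closed disk {z in C : |z| ≤ 133}; sigma_p(L) = open disk {z in C : |z| < 133}

Note L = 133·V where V is the unit left shift (V x)_k = x_{k+1}; so sigma(L) = 133·sigma(V) and ||L|| = 133||V||. ||L x||^2 = 17689sum_{k≥2} |x_k|^2 ≤ 17689||x||^2, with equality on {x : x_1 = 0}, so ||L|| = 133. For any lambda with |lambda| < 133, set r = lambda/133 (|r| < 1); the vector x = (1, r, r^2, ...) is in l^2 and satisfies L x = 133(r, r^2, ...) = lambda x, so lambda is an eigenvalue. On the boundary |lambda| = 133 the geometric series diverges, so no l^2 eigenvector exists, but these lambda lie in the approximate point spectrum. Hence sigma(L) is the closed disk of radius 133 and sigma_p(L) is the open disk.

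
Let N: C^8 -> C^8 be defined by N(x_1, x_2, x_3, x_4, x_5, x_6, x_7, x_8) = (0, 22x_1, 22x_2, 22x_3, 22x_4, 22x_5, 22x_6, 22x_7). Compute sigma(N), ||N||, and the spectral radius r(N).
sigma(N) = {0}; ||N|| = 22; r(N) = 0. (N is nilpotent with N^8 = 0.)

On C^8, N is a strictly lower-triangular matrix with 22 on the subdiagonal and zeros elsewhere, so its characteristic polynomial is lambda^8 and every eigenvalue is 0: sigma(N) = {0}. For the operator norm, N e_i = 22e_{i+1} for i = 1, ..., 7 and N e_8 = 0, so the singular values of N are 22 (with multiplicity 7) and 0; hence ||N|| = 22. The spectral radius r(N) = max|lambda| = 0. Note ||N|| > r(N) — characteristic of non-normal nilpotent operators. Indeed N^8 = 0.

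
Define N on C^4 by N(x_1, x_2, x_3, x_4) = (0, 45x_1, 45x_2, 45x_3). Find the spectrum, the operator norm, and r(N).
sigma(N) = {0}; ||N|| = 45; r(N) = 0. (N is nilpotent with N^4 = 0.)

On C^4, N is a strictly lower-triangular matrix with 45 on the subdiagonal and zeros elsewhere, so its characteristic polynomial is lambda^4 and every eigenvalue is 0: sigma(N) = {0}. For the operator norm, N e_i = 45e_{i+1} for i = 1, ..., 3 and N e_4 = 0, so the singular values of N are 45 (with multiplicity 3) and 0; hence ||N|| = 45. The spectral radius r(N) = max|lambda| = 0. Note ||N|| > r(N) — characteristic of non-normal nilpotent operators. Indeed N^4 = 0.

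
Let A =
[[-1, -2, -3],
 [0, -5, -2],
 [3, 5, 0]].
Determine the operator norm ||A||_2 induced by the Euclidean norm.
||A||_2 ≈ 8.0511 (= sqrt(largest eigenvalue of A^T A))

||A||_2 = sigma_max(A) = sqrt(lambda_max(A^T A)). Form the symmetric matrix M = A^T A =
[[10, 17, 3],
 [17, 54, 16],
 [3, 16, 13]].
Its characteristic polynomial (trace, sum of principal 2x2 minors, determinant of M give the coefficients) is
  p(λ) = det(λ I - M) = λ^3 - 77λ^2 + 818λ - 1849.
No integer candidate from the rational root theorem (±divisors of 1849) is a root, so the roots are irrational. The cubic discriminant is Δ = 405336825 > 0, so there are three distinct real roots. p(3) = -61 and p(4) = 255 have opposite signs, so a root lies in (3, 4); Newton's method refines it to λ ≈ 3.164. p(9) = 5 and p(10) = -369 have opposite signs, so a root lies in (9, 10); Newton's method refines it to λ ≈ 9.0153. p(64) = -2745 and p(65) = 621 have opposite signs, so a root lies in (64, 65); Newton's method refines it to λ ≈ 64.8206. Check (Vieta): the three roots sum to 77, matching tr M = 77.
So the eigenvalues of A^T A are ≈ 3.164, 9.0153, 64.8206 (all ≥ 0, as they must be for A^T A). The largest is λ_max ≈ 64.8206, hence ||A||_2 = sqrt(λ_max) ≈ 8.0511.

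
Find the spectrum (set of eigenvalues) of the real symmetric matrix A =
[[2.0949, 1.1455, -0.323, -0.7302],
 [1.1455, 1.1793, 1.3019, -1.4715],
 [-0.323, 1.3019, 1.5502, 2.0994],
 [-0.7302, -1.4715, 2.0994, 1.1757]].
sigma(A) ≈ {-2, 1, 3, 4}

A is real symmetric, so its spectrum consists of real eigenvalues. Expanding the characteristic polynomial of the displayed matrix gives
  det(λ I - A) = p(λ) = λ^4 + (-6)λ^3 + (3)λ^2 + (25.9986)λ + (-24).
Solving p(λ) = 0 yields eigenvalues ≈ -2, 1, 3, 4. (A is shown rounded to 4 decimals, so these recover the underlying integer eigenvalues to within that precision.)
Verification: the trace of A = 6 equals the sum of eigenvalues 6, and det(A) ≈ -24.0003 matches the eigenvalue product -24.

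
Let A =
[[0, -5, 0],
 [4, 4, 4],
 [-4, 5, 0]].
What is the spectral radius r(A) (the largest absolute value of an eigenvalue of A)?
r(A) ≈ 6.1294

The eigenvalues of A are the roots of its characteristic polynomial. With M = A (coefficients from the trace, the sum of principal 2x2 minors, and det A):
  p(λ) = det(λ I - M) = λ^3 - 4λ^2 - 80.
No integer candidate from the rational root theorem (±divisors of 80) is a root, so the roots are irrational. The cubic discriminant is Δ = -193280 < 0, so there is one real root and a complex-conjugate pair. p(6) = -8 and p(7) = 67 have opposite signs, so a root lies in (6, 7); Newton's method refines it to λ ≈ 6.1294. Dividing out (λ - (6.1294)) leaves approximately λ^2 + 2.1294λ + 13.0519. For λ^2 + 2.1294λ + 13.0519 the discriminant is -47.6732. It is negative, so the remaining roots are the complex-conjugate pair λ ≈ -1.0647 ± 3.4523i. Their product equals the constant term, so |λ|^2 ≈ 13.0519 and |λ| ≈ 3.6127.
Thus the eigenvalues (to 4 decimals) are 6.1294 (modulus 6.1294); -1.0647 ± 3.4523i (modulus 3.6127). The spectral radius is the largest modulus: r(A) ≈ 6.1294. (Cross-check: r(A) ≤ ||A||_2 ≈ 8.408; equality holds whenever A is normal, though it can also hold for some non-normal A.)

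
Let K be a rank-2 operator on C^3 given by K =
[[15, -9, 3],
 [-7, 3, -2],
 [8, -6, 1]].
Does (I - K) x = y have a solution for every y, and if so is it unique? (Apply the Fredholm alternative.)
(I - K) is invertible (det(I - K) = -54 ≠ 0), so for every y in C^3 the equation (I - K) x = y has a unique solution.

K has rank 2 and factors as K = U V^T = u1 v1^T + u2 v2^T with u1 = (-3, 1, -2), v1 = (-3, 3, 0), u2 = (-3, 2, -1), v2 = (-2, 0, -1) (multiplying out reproduces the displayed K). The nonzero eigenvalues of U V^T coincide with those of the 2 x 2 matrix G = V^T U = [[v1·u1, v1·u2], [v2·u1, v2·u2]] = [[12, 15], [8, 7]], and by the Sylvester determinant identity det(I_3 - U V^T) = det(I_2 - V^T U) = det([[-11, -15], [-8, -6]]) = (-11)(-6) - (-15)(-8) = -54. (Direct check: I - K =
[[-14, 9, -3],
 [7, -2, 2],
 [-8, 6, 0]]
has determinant -54.) The finite-dimensional Fredholm alternative says: either (I - K) is invertible, or ker(I - K) ≠ {0} and then range(I - K) = ker((I - K)^*)^⊥, with dim ker(I - K) = dim ker((I - K)^*). Since det(I - K) ≠ 0, 1 is not an eigenvalue of K and ker(I - K) = {0}, so we are in the first case: for every y there is a unique x = (I - K)^(-1) y. (Explicitly, by the Woodbury identity, (I - U V^T)^(-1) = I + U (I_2 - G)^(-1) V^T.)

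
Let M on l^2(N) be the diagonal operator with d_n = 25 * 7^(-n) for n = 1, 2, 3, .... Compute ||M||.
||M|| = 25/7 (attained at n = 1)

For M diagonal, ||M|| = sup_n |d_n|. The sequence d_n = 25 * 7^(-n) is positive and strictly decreasing (ratio 7^(-1) < 1), so the supremum is d_1 = 25/7. Hence ||M|| = 25/7.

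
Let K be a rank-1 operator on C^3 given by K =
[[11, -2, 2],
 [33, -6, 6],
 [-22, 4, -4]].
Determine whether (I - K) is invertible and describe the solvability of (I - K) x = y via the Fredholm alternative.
(I - K) is singular (det(I - K) = 0, i.e. 1 ∈ sigma(K)). (I - K) x = y is solvable iff y ⊥ ker((I - K)^*) = span{(11, -2, 2)}, i.e. iff 11y_1 - 2y_2 + 2y_3 = 0. When solvable, the solutions are x = y + c·(1, 3, -2), c arbitrary (ker(I - K) = span{(1, 3, -2)}, dimension 1).

K has rank 1, so it is an outer product K = u v^T: every row of K is a multiple of one row vector. Reading off the entries, u = (1, 3, -2) and v = (11, -2, 2) (row i of K equals u_i·v^T). A rank-one matrix u v^T satisfies K u = u (v·u) and kills the (2)-dimensional subspace v^⊥, so its characteristic polynomial is lambda^2 (lambda - v·u) with v·u = tr K = 1. Hence the eigenvalues of I - K are 1 (multiplicity 2) and 1 - (1) = 0, so det(I - K) = 0. (Direct check: I - K =
[[-10, 2, -2],
 [-33, 7, -6],
 [22, -4, 5]]
has determinant 0.) So 1 is an eigenvalue of K and (I - K) is not invertible. The finite-dimensional Fredholm alternative says: either (I - K) is invertible, or ker(I - K) ≠ {0} and then range(I - K) = ker((I - K)^*)^⊥, with dim ker(I - K) = dim ker((I - K)^*). We are in the second case, so we need both kernels. Kernel of I - K: (I - K) u = u - u (v·u) = u - u = 0, so ker(I - K) = span{u} = span{(1, 3, -2)} (it is exactly 1-dimensional because rank(I - K) = 2). Kernel of the adjoint: K is real, so (I - K)^* = I - K^T = I - v u^T, and (I - v u^T) v = v - v (u·v) = 0; hence ker((I - K)^*) = span{v} = span{(11, -2, 2)}. Therefore (I - K) x = y is solvable iff <y, v> = 0, i.e. iff 11y_1 - 2y_2 + 2y_3 = 0. When this holds, K y = u (v·y) = 0, so (I - K) y = y and x = y is a particular solution; the full solution set is the line x = y + c·u = y + c·(1, 3, -2), c ∈ C.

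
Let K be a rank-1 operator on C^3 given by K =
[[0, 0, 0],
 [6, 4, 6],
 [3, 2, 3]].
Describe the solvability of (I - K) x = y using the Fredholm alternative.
(I - K) is invertible (det(I - K) = -6 ≠ 0), so for every y in C^3 the equation (I - K) x = y has a unique solution.

K has rank 1, so it is an outer product K = u v^T: every row of K is a multiple of one row vector. Reading off the entries, u = (0, -2, -1) and v = (-3, -2, -3) (row i of K equals u_i·v^T). A rank-one matrix u v^T satisfies K u = u (v·u) and kills the (2)-dimensional subspace v^⊥, so its characteristic polynomial is lambda^2 (lambda - v·u) with v·u = tr K = 7. Hence the eigenvalues of I - K are 1 (multiplicity 2) and 1 - (7) = -6, so det(I - K) = -6. (Direct check: I - K =
[[1, 0, 0],
 [-6, -3, -6],
 [-3, -2, -2]]
has determinant -6.) The finite-dimensional Fredholm alternative says: either (I - K) is invertible, or ker(I - K) ≠ {0} and then range(I - K) = ker((I - K)^*)^⊥, with dim ker(I - K) = dim ker((I - K)^*). Since det(I - K) ≠ 0, 1 is not an eigenvalue of K and ker(I - K) = {0}, so we are in the first case: for every y there is a unique x = (I - K)^(-1) y. Explicitly, by the Sherman–Morrison formula, (I - u v^T)^(-1) = I + u v^T/(1 - v·u), i.e. (I - K)^(-1) = I + K/(-6).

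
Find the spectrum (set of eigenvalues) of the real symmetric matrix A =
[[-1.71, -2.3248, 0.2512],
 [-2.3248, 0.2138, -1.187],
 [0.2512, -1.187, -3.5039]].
sigma(A) ≈ {-4, -3, 2}

A is real symmetric, so its spectrum consists of real eigenvalues. Expanding the characteristic polynomial of the displayed matrix gives
  det(λ I - A) = p(λ) = λ^3 + (5)λ^2 + (-2)λ + (-24).
Solving p(λ) = 0 yields eigenvalues ≈ -4, -3, 2. (A is shown rounded to 4 decimals, so these recover the underlying integer eigenvalues to within that precision.)
Verification: the trace of A = -5 equals the sum of eigenvalues -5, and det(A) ≈ 24.0008 matches the eigenvalue product 24.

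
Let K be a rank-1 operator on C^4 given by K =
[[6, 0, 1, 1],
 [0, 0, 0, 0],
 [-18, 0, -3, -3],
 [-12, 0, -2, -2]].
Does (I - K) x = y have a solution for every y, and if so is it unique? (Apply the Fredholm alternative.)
(I - K) is singular (det(I - K) = 0, i.e. 1 ∈ sigma(K)). (I - K) x = y is solvable iff y ⊥ ker((I - K)^*) = span{(6, 0, 1, 1)}, i.e. iff 6y_1 + y_3 + y_4 = 0. When solvable, the solutions are x = y + c·(1, 0, -3, -2), c arbitrary (ker(I - K) = span{(1, 0, -3, -2)}, dimension 1).

K has rank 1, so it is an outer product K = u v^T: every row of K is a multiple of one row vector. Reading off the entries, u = (1, 0, -3, -2) and v = (6, 0, 1, 1) (row i of K equals u_i·v^T). A rank-one matrix u v^T satisfies K u = u (v·u) and kills the (3)-dimensional subspace v^⊥, so its characteristic polynomial is lambda^3 (lambda - v·u) with v·u = tr K = 1. Hence the eigenvalues of I - K are 1 (multiplicity 3) and 1 - (1) = 0, so det(I - K) = 0. (Direct check: I - K =
[[-5, 0, -1, -1],
 [0, 1, 0, 0],
 [18, 0, 4, 3],
 [12, 0, 2, 3]]
has determinant 0.) So 1 is an eigenvalue of K and (I - K) is not invertible. The finite-dimensional Fredholm alternative says: either (I - K) is invertible, or ker(I - K) ≠ {0} and then range(I - K) = ker((I - K)^*)^⊥, with dim ker(I - K) = dim ker((I - K)^*). We are in the second case, so we need both kernels. Kernel of I - K: (I - K) u = u - u (v·u) = u - u = 0, so ker(I - K) = span{u} = span{(1, 0, -3, -2)} (it is exactly 1-dimensional because rank(I - K) = 3). Kernel of the adjoint: K is real, so (I - K)^* = I - K^T = I - v u^T, and (I - v u^T) v = v - v (u·v) = 0; hence ker((I - K)^*) = span{v} = span{(6, 0, 1, 1)}. Therefore (I - K) x = y is solvable iff <y, v> = 0, i.e. iff 6y_1 + y_3 + y_4 = 0. When this holds, K y = u (v·y) = 0, so (I - K) y = y and x = y is a particular solution; the full solution set is the line x = y + c·u = y + c·(1, 0, -3, -2), c ∈ C.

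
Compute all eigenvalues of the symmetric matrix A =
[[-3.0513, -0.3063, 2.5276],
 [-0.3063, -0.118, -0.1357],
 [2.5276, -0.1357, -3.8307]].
sigma(A) ≈ {-6, -1, 0}

A is real symmetric, so its spectrum consists of real eigenvalues. Expanding the characteristic polynomial of the displayed matrix gives
  det(λ I - A) = p(λ) = λ^3 + (7)λ^2 + (6)λ + (0).
Solving p(λ) = 0 yields eigenvalues ≈ -6, -1, 0. (A is shown rounded to 4 decimals, so these recover the underlying integer eigenvalues to within that precision.)
Verification: the trace of A = -7 equals the sum of eigenvalues -7, and det(A) ≈ 0.0003 matches the eigenvalue product 0.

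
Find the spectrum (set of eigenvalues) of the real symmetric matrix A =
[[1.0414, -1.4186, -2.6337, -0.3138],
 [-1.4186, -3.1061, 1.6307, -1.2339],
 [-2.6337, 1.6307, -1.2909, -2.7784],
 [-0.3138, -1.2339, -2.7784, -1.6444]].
sigma(A) ≈ {-5, -4, 0, 4}

A is real symmetric, so its spectrum consists of real eigenvalues. Expanding the characteristic polynomial of the displayed matrix gives
  det(λ I - A) = p(λ) = λ^4 + (5)λ^3 + (-16)λ^2 + (-80)λ + (-0.0018).
Solving p(λ) = 0 yields eigenvalues ≈ -5, -4, 0, 4. (A is shown rounded to 4 decimals, so these recover the underlying integer eigenvalues to within that precision.)
Verification: the trace of A = -5 equals the sum of eigenvalues -5, and det(A) ≈ -0.0018 matches the eigenvalue product 0.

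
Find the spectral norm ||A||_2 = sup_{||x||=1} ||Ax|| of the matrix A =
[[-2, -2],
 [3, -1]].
||A||_2 = sqrt((18 + sqrt(68))/2) ≈ 3.6226 (= sqrt(largest eigenvalue of A^T A))

||A||_2 = sigma_max(A) = sqrt(lambda_max(A^T A)). Form the symmetric matrix M = A^T A =
[[13, 1],
 [1, 5]].
Its characteristic polynomial (trace, determinant of M give the coefficients) is
  p(λ) = det(λ I - M) = λ^2 - 18λ + 64.
For λ^2 - 18λ + 64 the discriminant is 68. It is nonnegative but not a perfect square, so the roots are real and irrational: λ = (18 ± sqrt(68))/2 ≈ 13.1231, 4.8769.
So the eigenvalues of A^T A are ≈ 4.8769, 13.1231 (all ≥ 0, as they must be for A^T A). The largest is λ_max = (18 + sqrt(68))/2 ≈ 13.1231, hence ||A||_2 = sqrt(λ_max) = sqrt((18 + sqrt(68))/2) ≈ 3.6226.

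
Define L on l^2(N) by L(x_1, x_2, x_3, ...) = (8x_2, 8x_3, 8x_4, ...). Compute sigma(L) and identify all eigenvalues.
sigma(L) = closed disk {z in C : |z| ≤ 8}; sigma_p(L) = open disk {z in C : |z| < 8}

Note L = 8·V where V is the unit left shift (V x)_k = x_{k+1}; so sigma(L) = 8·sigma(V) and ||L|| = 8||V||. ||L x||^2 = 64sum_{k≥2} |x_k|^2 ≤ 64||x||^2, with equality on {x : x_1 = 0}, so ||L|| = 8. For any lambda with |lambda| < 8, set r = lambda/8 (|r| < 1); the vector x = (1, r, r^2, ...) is in l^2 and satisfies L x = 8(r, r^2, ...) = lambda x, so lambda is an eigenvalue. On the boundary |lambda| = 8 the geometric series diverges, so no l^2 eigenvector exists, but these lambda lie in the approximate point spectrum. Hence sigma(L) is the closed disk of radius 8 and sigma_p(L) is the open disk.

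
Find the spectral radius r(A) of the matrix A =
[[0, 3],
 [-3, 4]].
r(A) = 3

The eigenvalues of A are the roots of its characteristic polynomial. With M = A (coefficients from the trace and determinant):
  p(λ) = det(λ I - M) = λ^2 - 4λ + 9.
For λ^2 - 4λ + 9 the discriminant is -20. It is negative, so the roots are the complex-conjugate pair λ = 2 ± (sqrt(20)/2) i ≈ 2 ± 2.2361i. For a conjugate pair the product of the roots equals the constant term, so |λ|^2 = 9 and |λ| = sqrt(9) = 3.
Thus the eigenvalues (to 4 decimals) are 2 ± 2.2361i (modulus 3). The spectral radius is the largest modulus: r(A) = 3. (Cross-check: r(A) ≤ ||A||_2 ≈ 5.6056; equality holds whenever A is normal, though it can also hold for some non-normal A.)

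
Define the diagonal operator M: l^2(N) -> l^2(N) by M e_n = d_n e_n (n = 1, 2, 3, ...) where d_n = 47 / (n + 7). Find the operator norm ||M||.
||M|| = 47/8 (attained at n = 1)

For M diagonal, ||M|| = sup_n |d_n| = sup_n 47/(n + 7). This is positive and strictly decreasing in n, so the supremum is attained at n = 1: d_1 = 47/(1 + 7) = 47/8. Hence ||M|| = 47/8.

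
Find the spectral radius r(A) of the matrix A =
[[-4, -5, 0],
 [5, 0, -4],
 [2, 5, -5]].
r(A) ≈ 6.7465

The eigenvalues of A are the roots of its characteristic polynomial. With M = A (coefficients from the trace, the sum of principal 2x2 minors, and det A):
  p(λ) = det(λ I - M) = λ^3 + 9λ^2 + 65λ + 165.
No integer candidate from the rational root theorem (±divisors of 165) is a root, so the roots are irrational. The cubic discriminant is Δ = -235040 < 0, so there is one real root and a complex-conjugate pair. p(-4) = -15 and p(-3) = 24 have opposite signs, so a root lies in (-4, -3); Newton's method refines it to λ ≈ -3.6251. Dividing out (λ - (-3.6251)) leaves approximately λ^2 + 5.3749λ + 45.5154. For λ^2 + 5.3749λ + 45.5154 the discriminant is -153.1724. It is negative, so the remaining roots are the complex-conjugate pair λ ≈ -2.6874 ± 6.1881i. Their product equals the constant term, so |λ|^2 ≈ 45.5154 and |λ| ≈ 6.7465.
Thus the eigenvalues (to 4 decimals) are -3.6251 (modulus 3.6251); -2.6874 ± 6.1881i (modulus 6.7465). The spectral radius is the largest modulus: r(A) ≈ 6.7465. (Cross-check: r(A) ≤ ||A||_2 ≈ 10.1099; equality holds whenever A is normal, though it can also hold for some non-normal A.)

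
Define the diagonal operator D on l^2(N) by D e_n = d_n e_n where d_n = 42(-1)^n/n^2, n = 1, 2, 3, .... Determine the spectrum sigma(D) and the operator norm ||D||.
sigma(D) = {42(-1)^n/n^2 : n ≥ 1} ∪ {0}; ||D|| = 42

A bounded diagonal operator on l^2 with diagonal entries d_n has spectrum equal to the closure of {d_n : n ≥ 1}: every d_n is an eigenvalue (with eigenvector e_n), so {d_n} ⊂ sigma(D); the spectrum is closed, so its closure is too; and for lambda not in the closure, (D - lambda I) has bounded inverse (the diagonal entries 1/(d_n - lambda) are bounded). For our sequence d_n = 42(-1)^n/n^2, n = 1, 2, 3, ...:
  - {d_n} = {42(-1)^n/n^2 : n ≥ 1}; the only limit point is 0
  - closure = {42(-1)^n/n^2 : n ≥ 1} ∪ {0}
For the norm: a diagonal operator has ||D|| = sup_n |d_n|. Here |d_n| = 42/n^2 is decreasing, so sup_n |d_n| = |d_1| = 42. So ||D|| = 42.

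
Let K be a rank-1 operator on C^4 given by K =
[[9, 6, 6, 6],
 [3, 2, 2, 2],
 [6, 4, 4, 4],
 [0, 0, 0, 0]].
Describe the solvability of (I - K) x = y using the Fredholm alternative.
(I - K) is invertible (det(I - K) = -14 ≠ 0), so for every y in C^4 the equation (I - K) x = y has a unique solution.

K has rank 1, so it is an outer product K = u v^T: every row of K is a multiple of one row vector. Reading off the entries, u = (-3, -1, -2, 0) and v = (-3, -2, -2, -2) (row i of K equals u_i·v^T). A rank-one matrix u v^T satisfies K u = u (v·u) and kills the (3)-dimensional subspace v^⊥, so its characteristic polynomial is lambda^3 (lambda - v·u) with v·u = tr K = 15. Hence the eigenvalues of I - K are 1 (multiplicity 3) and 1 - (15) = -14, so det(I - K) = -14. (Direct check: I - K =
[[-8, -6, -6, -6],
 [-3, -1, -2, -2],
 [-6, -4, -3, -4],
 [0, 0, 0, 1]]
has determinant -14.) The finite-dimensional Fredholm alternative says: either (I - K) is invertible, or ker(I - K) ≠ {0} and then range(I - K) = ker((I - K)^*)^⊥, with dim ker(I - K) = dim ker((I - K)^*). Since det(I - K) ≠ 0, 1 is not an eigenvalue of K and ker(I - K) = {0}, so we are in the first case: for every y there is a unique x = (I - K)^(-1) y. Explicitly, by the Sherman–Morrison formula, (I - u v^T)^(-1) = I + u v^T/(1 - v·u), i.e. (I - K)^(-1) = I + K/(-14).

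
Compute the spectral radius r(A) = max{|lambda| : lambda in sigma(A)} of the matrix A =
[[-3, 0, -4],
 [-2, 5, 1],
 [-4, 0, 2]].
r(A) = (1 + sqrt(89))/2 ≈ 5.217

The eigenvalues of A are the roots of its characteristic polynomial. With M = A (coefficients from the trace, the sum of principal 2x2 minors, and det A):
  p(λ) = det(λ I - M) = λ^3 - 4λ^2 - 27λ + 110.
By the rational root theorem any rational root is an integer divisor of 110. Testing λ = 5: p(5) = 125 - 100 - 135 + 110 = 0, so λ = 5 is a root. Dividing out (λ - 5) leaves p(λ) = (λ - 5)(λ^2 + λ - 22). For λ^2 + λ - 22 the discriminant is 89. It is nonnegative but not a perfect square, so the roots are real and irrational: λ = (-1 ± sqrt(89))/2 ≈ 4.217, -5.217.
Thus the eigenvalues (to 4 decimals) are 4.217 (modulus 4.217); -5.217 (modulus 5.217); 5 (modulus 5). The spectral radius is the largest modulus: r(A) = (1 + sqrt(89))/2 ≈ 5.217. (Cross-check: r(A) ≤ ||A||_2 ≈ 6.1133; equality holds whenever A is normal, though it can also hold for some non-normal A.)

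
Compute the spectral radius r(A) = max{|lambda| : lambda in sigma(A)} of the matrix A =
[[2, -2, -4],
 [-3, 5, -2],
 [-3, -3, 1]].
r(A) ≈ 5.7606

The eigenvalues of A are the roots of its characteristic polynomial. With M = A (coefficients from the trace, the sum of principal 2x2 minors, and det A):
  p(λ) = det(λ I - M) = λ^3 - 8λ^2 - 7λ + 116.
No integer candidate from the rational root theorem (±divisors of 116) is a root, so the roots are irrational. The cubic discriminant is Δ = -4308 < 0, so there is one real root and a complex-conjugate pair. p(-4) = -48 and p(-3) = 38 have opposite signs, so a root lies in (-4, -3); Newton's method refines it to λ ≈ -3.4956. Dividing out (λ - (-3.4956)) leaves approximately λ^2 - 11.4956λ + 33.1844. For λ^2 - 11.4956λ + 33.1844 the discriminant is -0.5881. It is negative, so the remaining roots are the complex-conjugate pair λ ≈ 5.7478 ± 0.3834i. Their product equals the constant term, so |λ|^2 ≈ 33.1844 and |λ| ≈ 5.7606.
Thus the eigenvalues (to 4 decimals) are -3.4956 (modulus 3.4956); 5.7478 ± 0.3834i (modulus 5.7606). The spectral radius is the largest modulus: r(A) ≈ 5.7606. (Cross-check: r(A) ≤ ||A||_2 ≈ 6.5632; equality holds whenever A is normal, though it can also hold for some non-normal A.)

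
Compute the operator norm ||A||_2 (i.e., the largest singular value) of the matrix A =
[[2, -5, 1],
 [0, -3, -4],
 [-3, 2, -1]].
||A||_2 ≈ 6.7824 (= sqrt(largest eigenvalue of A^T A))

||A||_2 = sigma_max(A) = sqrt(lambda_max(A^T A)). Form the symmetric matrix M = A^T A =
[[13, -16, 5],
 [-16, 38, 5],
 [5, 5, 18]].
Its characteristic polynomial (trace, sum of principal 2x2 minors, determinant of M give the coefficients) is
  p(λ) = det(λ I - M) = λ^3 - 69λ^2 + 1106λ - 2209.
No integer candidate from the rational root theorem (±divisors of 2209) is a root, so the roots are irrational. The cubic discriminant is Δ = 412170889 > 0, so there are three distinct real roots. p(2) = -265 and p(3) = 515 have opposite signs, so a root lies in (2, 3); Newton's method refines it to λ ≈ 2.3225. p(20) = 311 and p(21) = -151 have opposite signs, so a root lies in (20, 21); Newton's method refines it to λ ≈ 20.6766. p(46) = -1 and p(47) = 1175 have opposite signs, so a root lies in (46, 47); Newton's method refines it to λ ≈ 46.0009. Check (Vieta): the three roots sum to 69, matching tr M = 69.
So the eigenvalues of A^T A are ≈ 2.3225, 20.6766, 46.0009 (all ≥ 0, as they must be for A^T A). The largest is λ_max ≈ 46.0009, hence ||A||_2 = sqrt(λ_max) ≈ 6.7824.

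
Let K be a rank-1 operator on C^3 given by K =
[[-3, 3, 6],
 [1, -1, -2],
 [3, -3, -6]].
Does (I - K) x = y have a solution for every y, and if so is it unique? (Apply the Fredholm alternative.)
(I - K) is invertible (det(I - K) = 11 ≠ 0), so for every y in C^3 the equation (I - K) x = y has a unique solution.

K has rank 1, so it is an outer product K = u v^T: every row of K is a multiple of one row vector. Reading off the entries, u = (3, -1, -3) and v = (-1, 1, 2) (row i of K equals u_i·v^T). A rank-one matrix u v^T satisfies K u = u (v·u) and kills the (2)-dimensional subspace v^⊥, so its characteristic polynomial is lambda^2 (lambda - v·u) with v·u = tr K = -10. Hence the eigenvalues of I - K are 1 (multiplicity 2) and 1 - (-10) = 11, so det(I - K) = 11. (Direct check: I - K =
[[4, -3, -6],
 [-1, 2, 2],
 [-3, 3, 7]]
has determinant 11.) The finite-dimensional Fredholm alternative says: either (I - K) is invertible, or ker(I - K) ≠ {0} and then range(I - K) = ker((I - K)^*)^⊥, with dim ker(I - K) = dim ker((I - K)^*). Since det(I - K) ≠ 0, 1 is not an eigenvalue of K and ker(I - K) = {0}, so we are in the first case: for every y there is a unique x = (I - K)^(-1) y. Explicitly, by the Sherman–Morrison formula, (I - u v^T)^(-1) = I + u v^T/(1 - v·u), i.e. (I - K)^(-1) = I + K/(11).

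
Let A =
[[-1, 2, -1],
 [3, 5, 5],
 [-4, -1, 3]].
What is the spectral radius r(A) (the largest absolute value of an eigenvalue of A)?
r(A) ≈ 5.6406

The eigenvalues of A are the roots of its characteristic polynomial. With M = A (coefficients from the trace, the sum of principal 2x2 minors, and det A):
  p(λ) = det(λ I - M) = λ^3 - 7λ^2 + 2λ + 95.
No integer candidate from the rational root theorem (±divisors of 95) is a root, so the roots are irrational. The cubic discriminant is Δ = -137111 < 0, so there is one real root and a complex-conjugate pair. p(-3) = -1 and p(-2) = 55 have opposite signs, so a root lies in (-3, -2); Newton's method refines it to λ ≈ -2.9859. Dividing out (λ - (-2.9859)) leaves approximately λ^2 - 9.9859λ + 31.8165. For λ^2 - 9.9859λ + 31.8165 the discriminant is -27.5485. It is negative, so the remaining roots are the complex-conjugate pair λ ≈ 4.9929 ± 2.6243i. Their product equals the constant term, so |λ|^2 ≈ 31.8165 and |λ| ≈ 5.6406.
Thus the eigenvalues (to 4 decimals) are -2.9859 (modulus 2.9859); 4.9929 ± 2.6243i (modulus 5.6406). The spectral radius is the largest modulus: r(A) ≈ 5.6406. (Cross-check: r(A) ≤ ||A||_2 ≈ 7.6942; equality holds whenever A is normal, though it can also hold for some non-normal A.)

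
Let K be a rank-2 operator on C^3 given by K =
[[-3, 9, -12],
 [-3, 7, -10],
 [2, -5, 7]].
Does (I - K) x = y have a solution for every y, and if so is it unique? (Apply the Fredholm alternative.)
(I - K) is invertible (det(I - K) = -2 ≠ 0), so for every y in C^3 the equation (I - K) x = y has a unique solution.

K has rank 2 and factors as K = U V^T = u1 v1^T + u2 v2^T with u1 = (-3, -1, 1), v1 = (0, -1, 1), u2 = (3, 3, -2), v2 = (-1, 2, -3) (multiplying out reproduces the displayed K). The nonzero eigenvalues of U V^T coincide with those of the 2 x 2 matrix G = V^T U = [[v1·u1, v1·u2], [v2·u1, v2·u2]] = [[2, -5], [-2, 9]], and by the Sylvester determinant identity det(I_3 - U V^T) = det(I_2 - V^T U) = det([[-1, 5], [2, -8]]) = (-1)(-8) - (5)(2) = -2. (Direct check: I - K =
[[4, -9, 12],
 [3, -6, 10],
 [-2, 5, -6]]
has determinant -2.) The finite-dimensional Fredholm alternative says: either (I - K) is invertible, or ker(I - K) ≠ {0} and then range(I - K) = ker((I - K)^*)^⊥, with dim ker(I - K) = dim ker((I - K)^*). Since det(I - K) ≠ 0, 1 is not an eigenvalue of K and ker(I - K) = {0}, so we are in the first case: for every y there is a unique x = (I - K)^(-1) y. (Explicitly, by the Woodbury identity, (I - U V^T)^(-1) = I + U (I_2 - G)^(-1) V^T.)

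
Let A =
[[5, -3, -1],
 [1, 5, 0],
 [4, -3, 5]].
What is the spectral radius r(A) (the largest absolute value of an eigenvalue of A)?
r(A) ≈ 5.4849

The eigenvalues of A are the roots of its characteristic polynomial. With M = A (coefficients from the trace, the sum of principal 2x2 minors, and det A):
  p(λ) = det(λ I - M) = λ^3 - 15λ^2 + 82λ - 163.
No integer candidate from the rational root theorem (±divisors of 163) is a root, so the roots are irrational. The cubic discriminant is Δ = -1615 < 0, so there is one real root and a complex-conjugate pair. p(5) = -3 and p(6) = 5 have opposite signs, so a root lies in (5, 6); Newton's method refines it to λ ≈ 5.4181. Dividing out (λ - (5.4181)) leaves approximately λ^2 - 9.5819λ + 30.0842. For λ^2 - 9.5819λ + 30.0842 the discriminant is -28.5245. It is negative, so the remaining roots are the complex-conjugate pair λ ≈ 4.7909 ± 2.6704i. Their product equals the constant term, so |λ|^2 ≈ 30.0842 and |λ| ≈ 5.4849.
Thus the eigenvalues (to 4 decimals) are 5.4181 (modulus 5.4181); 4.7909 ± 2.6704i (modulus 5.4849). The spectral radius is the largest modulus: r(A) ≈ 5.4849. (Cross-check: r(A) ≤ ||A||_2 ≈ 8.5067; equality holds whenever A is normal, though it can also hold for some non-normal A.)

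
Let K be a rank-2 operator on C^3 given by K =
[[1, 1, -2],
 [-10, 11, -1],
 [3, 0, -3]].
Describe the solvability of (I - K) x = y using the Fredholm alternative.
(I - K) is invertible (det(I - K) = -17 ≠ 0), so for every y in C^3 the equation (I - K) x = y has a unique solution.

K has rank 2 and factors as K = U V^T = u1 v1^T + u2 v2^T with u1 = (2, 1, 3), v1 = (-1, 2, -1), u2 = (-1, 3, -2), v2 = (-3, 3, 0) (multiplying out reproduces the displayed K). The nonzero eigenvalues of U V^T coincide with those of the 2 x 2 matrix G = V^T U = [[v1·u1, v1·u2], [v2·u1, v2·u2]] = [[-3, 9], [-3, 12]], and by the Sylvester determinant identity det(I_3 - U V^T) = det(I_2 - V^T U) = det([[4, -9], [3, -11]]) = (4)(-11) - (-9)(3) = -17. (Direct check: I - K =
[[0, -1, 2],
 [10, -10, 1],
 [-3, 0, 4]]
has determinant -17.) The finite-dimensional Fredholm alternative says: either (I - K) is invertible, or ker(I - K) ≠ {0} and then range(I - K) = ker((I - K)^*)^⊥, with dim ker(I - K) = dim ker((I - K)^*). Since det(I - K) ≠ 0, 1 is not an eigenvalue of K and ker(I - K) = {0}, so we are in the first case: for every y there is a unique x = (I - K)^(-1) y. (Explicitly, by the Woodbury identity, (I - U V^T)^(-1) = I + U (I_2 - G)^(-1) V^T.)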